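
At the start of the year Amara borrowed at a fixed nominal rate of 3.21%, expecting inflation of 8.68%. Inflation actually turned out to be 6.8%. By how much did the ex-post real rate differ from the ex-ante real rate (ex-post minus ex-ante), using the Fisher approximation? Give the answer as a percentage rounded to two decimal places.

1.88%

Ex-ante: 3.21% − 8.68% = -5.470%
Ex-post: 3.21% − 6.8% = -3.590%
Difference (ex-post − ex-ante) = 1.8800% → 1.88%.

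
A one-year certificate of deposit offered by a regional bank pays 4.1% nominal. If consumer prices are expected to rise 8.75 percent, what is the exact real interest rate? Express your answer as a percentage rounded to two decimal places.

By the Fisher equation, 1 + r = (1 + i)/(1 + π).
1 + r = 1.04100 / 1.08750 = 0.957241
r = 0.957241 − 1 = -4.2759%, i.e. -4.28%.

-4.28%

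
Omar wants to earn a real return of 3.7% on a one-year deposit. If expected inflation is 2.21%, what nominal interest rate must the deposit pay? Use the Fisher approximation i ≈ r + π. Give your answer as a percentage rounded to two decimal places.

5.91%

i ≈ r + π = 3.7% + 2.21% = 5.91%.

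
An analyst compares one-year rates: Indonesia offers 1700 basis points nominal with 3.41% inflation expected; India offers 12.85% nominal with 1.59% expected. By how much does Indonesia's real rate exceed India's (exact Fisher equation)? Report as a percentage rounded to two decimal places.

2.06%

Indonesia: (1 + 0.1700)/(1 + 0.0341) − 1 = 13.1419%
India: (1 + 0.1285)/(1 + 0.0159) − 1 = 11.0838%
Differential = 13.1419% − 11.0838% = 2.0581% → 2.06%.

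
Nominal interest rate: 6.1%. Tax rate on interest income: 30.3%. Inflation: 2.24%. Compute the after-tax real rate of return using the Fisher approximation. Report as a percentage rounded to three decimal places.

After-tax nominal return = 6.1% × (1 − 0.303) = 4.2517%.
r ≈ 4.2517% − 2.24% → 2.012%.

2.012%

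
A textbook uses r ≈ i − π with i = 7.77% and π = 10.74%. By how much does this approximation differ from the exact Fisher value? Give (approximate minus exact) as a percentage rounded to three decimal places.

Approximate: r ≈ 7.770% − 10.740% = -2.9700%
Exact: (1 + 0.0777)/(1 + 0.1074) − 1 = -2.6820%
Error = -2.9700% − (-2.6820%) = -0.2880% → -0.288%.

-0.288%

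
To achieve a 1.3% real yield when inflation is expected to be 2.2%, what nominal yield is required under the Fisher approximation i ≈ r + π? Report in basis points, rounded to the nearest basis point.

i ≈ r + π = 1.3% + 2.2% = 350 basis points.

350 basis points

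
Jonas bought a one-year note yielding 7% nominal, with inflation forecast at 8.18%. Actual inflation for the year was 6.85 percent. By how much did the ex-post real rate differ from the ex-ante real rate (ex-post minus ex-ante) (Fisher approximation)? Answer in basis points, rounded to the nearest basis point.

Ex-ante: 7% − 8.18% = -1.180%
Ex-post: 7% − 6.85% = 0.150%
Difference (ex-post − ex-ante) = 1.3300% → 133 basis points.

133 basis points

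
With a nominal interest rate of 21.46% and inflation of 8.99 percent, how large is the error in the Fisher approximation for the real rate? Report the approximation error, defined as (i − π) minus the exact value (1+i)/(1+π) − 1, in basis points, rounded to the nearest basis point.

103 basis points

Approximate: r ≈ 21.460% − 8.990% = 12.4700%
Exact: (1 + 0.2146)/(1 + 0.0899) − 1 = 11.4414%
Error = 12.4700% − 11.4414% = 1.0286% → 103 basis points.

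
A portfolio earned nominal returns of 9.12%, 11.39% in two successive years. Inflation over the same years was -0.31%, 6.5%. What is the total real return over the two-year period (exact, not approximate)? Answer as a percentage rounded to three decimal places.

Nominal growth factor = 1.0912 × 1.1139 = 1.215488
Price-level growth factor = 0.9969 × 1.0650 = 1.061699
Real growth factor = 1.215488 / 1.061699 = 1.144852
Total real return = 1.144852 − 1 → 14.485%.

14.485%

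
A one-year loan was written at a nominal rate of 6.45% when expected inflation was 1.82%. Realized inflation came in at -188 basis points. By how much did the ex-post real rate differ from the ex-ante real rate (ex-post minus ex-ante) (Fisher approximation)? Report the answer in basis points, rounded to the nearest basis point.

Ex-ante: 6.45% − 1.82% = 4.630%
Ex-post: 6.45% − (-1.88%) = 8.330%
Difference (ex-post − ex-ante) = 3.7000% → 370 basis points.

370 basis points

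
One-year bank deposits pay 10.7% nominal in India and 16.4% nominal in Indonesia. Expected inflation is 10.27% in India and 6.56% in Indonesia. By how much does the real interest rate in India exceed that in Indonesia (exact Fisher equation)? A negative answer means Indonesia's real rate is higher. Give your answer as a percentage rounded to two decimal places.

India: (1 + 0.1070)/(1 + 0.1027) − 1 = 0.3900%
Indonesia: (1 + 0.1640)/(1 + 0.0656) − 1 = 9.2342%
Differential = 0.3900% − 9.2342% = -8.8443% → -8.84%.

-8.84%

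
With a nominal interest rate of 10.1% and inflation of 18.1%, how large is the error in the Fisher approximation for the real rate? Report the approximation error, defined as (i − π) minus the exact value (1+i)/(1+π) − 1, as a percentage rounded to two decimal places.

-1.23%

Approximate: r ≈ 10.100% − 18.100% = -8.0000%
Exact: (1 + 0.1010)/(1 + 0.1810) − 1 = -6.7739%
Error = -8.0000% − (-6.7739%) = -1.2261% → -1.23%.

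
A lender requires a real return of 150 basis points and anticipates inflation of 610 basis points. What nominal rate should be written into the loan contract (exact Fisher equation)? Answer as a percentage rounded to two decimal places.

7.69%

(1 + i) = (1 + r)(1 + π) = 1.01500 × 1.06100 = 1.076915
i = 1.076915 − 1, so the required nominal rate is 7.69%.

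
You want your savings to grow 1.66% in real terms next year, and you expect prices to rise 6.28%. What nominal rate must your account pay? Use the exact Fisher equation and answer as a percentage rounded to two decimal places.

8.04%

(1 + i) = (1 + r)(1 + π) = 1.01660 × 1.06280 = 1.08044248
i = 1.08044248 − 1, so the required nominal rate is 8.04%.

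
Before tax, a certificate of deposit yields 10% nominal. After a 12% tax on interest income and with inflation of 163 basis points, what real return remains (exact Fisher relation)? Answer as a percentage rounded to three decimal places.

After-tax nominal return = 10% × (1 − 0.12) = 8.8000%.
1 + r = 1.08800 / 1.01630 = 1.070550
After-tax real rate = 1.070550 − 1 → 7.055%.

7.055%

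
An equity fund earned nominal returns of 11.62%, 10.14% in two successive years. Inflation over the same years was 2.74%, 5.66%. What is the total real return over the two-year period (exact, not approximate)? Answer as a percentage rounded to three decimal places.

13.250%

Nominal growth factor = 1.1162 × 1.1014 = 1.229383
Price-level growth factor = 1.0274 × 1.0566 = 1.085551
Real growth factor = 1.229383 / 1.085551 = 1.132497
Total real return = 1.132497 − 1 → 13.250%.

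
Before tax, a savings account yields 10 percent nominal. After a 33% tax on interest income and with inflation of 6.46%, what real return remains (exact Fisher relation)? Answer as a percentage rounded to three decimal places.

After-tax nominal return = 10% × (1 − 0.33) = 6.7000%.
1 + r = 1.06700 / 1.06460 = 1.002254
After-tax real rate = 1.002254 − 1 → 0.225%.

0.225%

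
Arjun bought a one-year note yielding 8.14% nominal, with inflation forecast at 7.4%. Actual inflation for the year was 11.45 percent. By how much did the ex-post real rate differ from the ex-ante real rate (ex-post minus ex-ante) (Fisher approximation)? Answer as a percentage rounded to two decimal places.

-4.05%

Ex-ante: 8.14% − 7.4% = 0.740%
Ex-post: 8.14% − 11.45% = -3.310%
Difference (ex-post − ex-ante) = -4.0500% → -4.05%.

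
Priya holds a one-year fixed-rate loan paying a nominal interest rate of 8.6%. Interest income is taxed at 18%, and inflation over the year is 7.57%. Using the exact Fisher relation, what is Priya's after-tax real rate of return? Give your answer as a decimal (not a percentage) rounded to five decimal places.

-0.00482

After-tax nominal return = 8.6% × (1 − 0.18) = 7.0520%.
1 + r = 1.07052 / 1.07570 = 0.9951845
After-tax real rate = 0.9951845 − 1 → -0.00482.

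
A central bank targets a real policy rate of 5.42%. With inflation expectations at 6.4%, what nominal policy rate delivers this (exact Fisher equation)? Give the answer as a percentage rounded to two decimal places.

12.17%

(1 + i) = (1 + r)(1 + π) = 1.05420 × 1.06400 = 1.1216688
i = 1.1216688 − 1, so the required nominal rate is 12.17%.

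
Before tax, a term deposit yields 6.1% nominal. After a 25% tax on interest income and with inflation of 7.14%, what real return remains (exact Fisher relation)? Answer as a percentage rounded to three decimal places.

After-tax nominal return = 6.1% × (1 − 0.25) = 4.5750%.
1 + r = 1.04575 / 1.07140 = 0.976059
After-tax real rate = 0.976059 − 1 → -2.394%.

-2.394%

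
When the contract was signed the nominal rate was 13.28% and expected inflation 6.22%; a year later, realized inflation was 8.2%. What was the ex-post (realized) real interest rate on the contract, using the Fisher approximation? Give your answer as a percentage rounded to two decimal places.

Ex-post: 13.28% − 8.2% = 5.080%
So the realized real rate is 5.08%.

5.08%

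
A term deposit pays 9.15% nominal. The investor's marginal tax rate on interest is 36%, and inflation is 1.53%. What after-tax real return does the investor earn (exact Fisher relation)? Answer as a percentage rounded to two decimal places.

4.26%

After-tax nominal return = 9.15% × (1 − 0.36) = 5.8560%.
1 + r = 1.05856 / 1.01530 = 1.042608
After-tax real rate = 1.042608 − 1 → 4.26%.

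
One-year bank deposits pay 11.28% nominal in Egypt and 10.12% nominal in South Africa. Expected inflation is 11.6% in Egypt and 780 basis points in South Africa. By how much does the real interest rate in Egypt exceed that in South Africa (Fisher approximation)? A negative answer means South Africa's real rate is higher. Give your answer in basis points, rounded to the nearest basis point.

Egypt: 11.28% − 11.6% = -0.320%
South Africa: 10.12% − 7.8% = 2.320%
Differential = -2.640% → -264 basis points.

-264 basis points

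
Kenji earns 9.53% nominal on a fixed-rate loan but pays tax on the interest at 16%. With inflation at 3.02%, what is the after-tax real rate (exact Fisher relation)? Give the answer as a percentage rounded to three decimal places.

After-tax nominal return = 9.53% × (1 − 0.16) = 8.0052%.
1 + r = 1.080052 / 1.03020 = 1.048391
After-tax real rate = 1.048391 − 1 → 4.839%.

4.839%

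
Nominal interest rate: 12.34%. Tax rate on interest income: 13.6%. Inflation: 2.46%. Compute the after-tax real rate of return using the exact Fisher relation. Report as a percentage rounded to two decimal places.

8.00%

After-tax nominal return = 12.34% × (1 − 0.136) = 10.66176%.
1 + r = 1.1066176 / 1.02460 = 1.080048
After-tax real rate = 1.080048 − 1 → 8.00%.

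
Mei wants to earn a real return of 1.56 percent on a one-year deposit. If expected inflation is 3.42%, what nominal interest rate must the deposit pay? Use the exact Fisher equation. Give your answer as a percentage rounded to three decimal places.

(1 + i) = (1 + r)(1 + π) = 1.01560 × 1.03420 = 1.05033352
i = 1.05033352 − 1, so the required nominal rate is 5.033%.

5.033%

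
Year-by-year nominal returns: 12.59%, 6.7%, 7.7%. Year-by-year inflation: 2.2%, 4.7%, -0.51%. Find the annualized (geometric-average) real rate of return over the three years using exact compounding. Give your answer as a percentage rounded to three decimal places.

6.717%

Nominal growth factor = 1.1259 × 1.0670 × 1.0770 = 1.29383812
Price-level growth factor = 1.0220 × 1.0470 × 0.9949 = 1.06457683
Real growth factor = 1.29383812 / 1.06457683 = 1.21535439
Annualized real rate = 1.21535439^(1/3) − 1 = 6.7172% → 6.717%.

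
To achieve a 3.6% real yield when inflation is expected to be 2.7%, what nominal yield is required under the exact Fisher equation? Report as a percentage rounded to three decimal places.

6.397%

(1 + i) = (1 + r)(1 + π) = 1.03600 × 1.02700 = 1.063972
i = 1.063972 − 1, so the required nominal rate is 6.397%.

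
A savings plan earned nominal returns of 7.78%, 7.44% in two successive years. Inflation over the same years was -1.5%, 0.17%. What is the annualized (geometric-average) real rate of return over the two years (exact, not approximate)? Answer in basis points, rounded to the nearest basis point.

833 basis points

Nominal growth factor = 1.0778 × 1.0744 = 1.15798832
Price-level growth factor = 0.9850 × 1.0017 = 0.98667450
Real growth factor = 1.15798832 / 0.98667450 = 1.17362749
Annualized real rate = 1.17362749^(1/2) − 1 = 8.3341% → 833 basis points.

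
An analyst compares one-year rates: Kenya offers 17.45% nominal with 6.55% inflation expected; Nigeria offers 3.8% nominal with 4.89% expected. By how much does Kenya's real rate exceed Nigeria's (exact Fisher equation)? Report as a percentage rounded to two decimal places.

11.27%

Kenya: (1 + 0.1745)/(1 + 0.0655) − 1 = 10.2299%
Nigeria: (1 + 0.0380)/(1 + 0.0489) − 1 = -1.0392%
Differential = 10.2299% − (-1.0392%) = 11.2691% → 11.27%.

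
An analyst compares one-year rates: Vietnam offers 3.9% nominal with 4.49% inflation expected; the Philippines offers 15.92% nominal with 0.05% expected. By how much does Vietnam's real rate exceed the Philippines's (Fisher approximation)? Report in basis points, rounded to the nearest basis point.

Vietnam: 3.9% − 4.49% = -0.590%
The Philippines: 15.92% − 0.05% = 15.870%
Differential = -16.460% → -1646 basis points.

-1646 basis points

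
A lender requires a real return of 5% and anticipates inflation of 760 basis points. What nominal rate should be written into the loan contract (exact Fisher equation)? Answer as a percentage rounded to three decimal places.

(1 + i) = (1 + r)(1 + π) = 1.05000 × 1.07600 = 1.12980
i = 1.12980 − 1, so the required nominal rate is 12.980%.

12.980%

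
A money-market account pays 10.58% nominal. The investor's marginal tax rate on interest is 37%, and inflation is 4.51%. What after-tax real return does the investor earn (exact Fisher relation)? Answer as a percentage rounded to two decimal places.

2.06%

After-tax nominal return = 10.58% × (1 − 0.37) = 6.6654%.
1 + r = 1.066654 / 1.04510 = 1.020624
After-tax real rate = 1.020624 − 1 → 2.06%.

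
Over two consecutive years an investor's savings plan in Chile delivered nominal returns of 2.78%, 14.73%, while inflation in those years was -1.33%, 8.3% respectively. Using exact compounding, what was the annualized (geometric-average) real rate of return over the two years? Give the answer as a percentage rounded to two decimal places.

5.05%

Compound the nominal returns: 1.0278 × 1.1473 = 1.17919494.
Compound inflation: 0.9867 × 1.0830 = 1.06859610.
Deflate: 1.17919494 / 1.06859610 = 1.10349920.
Annualized real rate = 1.10349920^(1/2) − 1 = 5.0476% → 5.05%.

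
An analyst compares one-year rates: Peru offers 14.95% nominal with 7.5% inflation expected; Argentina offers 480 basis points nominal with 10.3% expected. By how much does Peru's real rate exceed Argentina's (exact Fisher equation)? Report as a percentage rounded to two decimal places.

Peru: (1 + 0.1495)/(1 + 0.0750) − 1 = 6.9302%
Argentina: (1 + 0.0480)/(1 + 0.1030) − 1 = -4.9864%
Differential = 6.9302% − (-4.9864%) = 11.9166% → 11.92%.

11.92%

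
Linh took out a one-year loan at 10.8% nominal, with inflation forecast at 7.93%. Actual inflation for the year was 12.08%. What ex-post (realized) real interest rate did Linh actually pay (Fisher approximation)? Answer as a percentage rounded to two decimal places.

Ex-post: 10.8% − 12.08% = -1.280%
So the realized real rate is -1.28%.

-1.28%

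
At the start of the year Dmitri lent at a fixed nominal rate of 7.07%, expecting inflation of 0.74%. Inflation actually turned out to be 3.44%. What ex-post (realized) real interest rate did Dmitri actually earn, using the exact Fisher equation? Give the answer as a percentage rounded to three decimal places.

Ex-post: (1 + 0.0707)/(1 + 0.0344) − 1 = 3.5093%
So the realized real rate is 3.509%.

3.509%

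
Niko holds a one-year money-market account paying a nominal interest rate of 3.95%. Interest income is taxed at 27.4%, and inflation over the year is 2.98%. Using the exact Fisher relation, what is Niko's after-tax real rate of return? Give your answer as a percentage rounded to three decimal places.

After-tax nominal return = 3.95% × (1 − 0.274) = 2.8677%.
1 + r = 1.028677 / 1.02980 = 0.998909
After-tax real rate = 0.998909 − 1 → -0.109%.

-0.109%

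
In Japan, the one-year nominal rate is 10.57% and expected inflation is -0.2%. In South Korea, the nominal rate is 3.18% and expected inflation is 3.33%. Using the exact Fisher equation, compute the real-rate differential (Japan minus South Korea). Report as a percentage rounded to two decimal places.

Japan: (1 + 0.1057)/(1 − 0.0020) − 1 = 10.7916%
South Korea: (1 + 0.0318)/(1 + 0.0333) − 1 = -0.1452%
Differential = 10.7916% − (-0.1452%) = 10.9367% → 10.94%.

10.94%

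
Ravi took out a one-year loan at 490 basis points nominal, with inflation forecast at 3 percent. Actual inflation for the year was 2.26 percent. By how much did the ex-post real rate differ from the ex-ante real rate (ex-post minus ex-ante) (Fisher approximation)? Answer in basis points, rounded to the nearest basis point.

Ex-ante: 4.9% − 3% = 1.900%
Ex-post: 4.9% − 2.26% = 2.640%
Difference (ex-post − ex-ante) = 0.7400% → 74 basis points.

74 basis points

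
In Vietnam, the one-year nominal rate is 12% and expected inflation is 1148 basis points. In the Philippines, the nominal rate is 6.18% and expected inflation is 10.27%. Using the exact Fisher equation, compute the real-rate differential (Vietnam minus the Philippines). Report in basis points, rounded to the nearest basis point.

418 basis points

Vietnam: (1 + 0.1200)/(1 + 0.1148) − 1 = 0.4665%
The Philippines: (1 + 0.0618)/(1 + 0.1027) − 1 = -3.7091%
Differential = 0.4665% − (-3.7091%) = 4.1755% → 418 basis points.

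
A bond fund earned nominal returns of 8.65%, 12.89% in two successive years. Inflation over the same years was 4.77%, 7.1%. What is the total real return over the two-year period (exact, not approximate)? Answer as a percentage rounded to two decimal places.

9.31%

Compound the nominal returns: 1.0865 × 1.1289 = 1.226550.
Compound inflation: 1.0477 × 1.0710 = 1.122087.
Deflate: 1.226550 / 1.122087 = 1.093097.
Total real return = 1.093097 − 1 → 9.31%.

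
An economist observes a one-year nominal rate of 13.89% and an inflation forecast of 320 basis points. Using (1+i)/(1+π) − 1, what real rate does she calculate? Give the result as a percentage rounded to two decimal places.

By the Fisher equation, 1 + r = (1 + i)/(1 + π).
1 + r = 1.13890 / 1.03200 = 1.103585
r = 1.103585 − 1 = 10.3585%, i.e. 10.36%.

10.36%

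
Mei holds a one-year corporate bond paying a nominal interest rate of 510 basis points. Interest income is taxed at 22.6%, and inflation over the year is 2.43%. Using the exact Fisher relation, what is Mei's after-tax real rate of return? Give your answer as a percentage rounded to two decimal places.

After-tax nominal return = 5.1% × (1 − 0.226) = 3.9474%.
1 + r = 1.039474 / 1.02430 = 1.014814
After-tax real rate = 1.014814 − 1 → 1.48%.

1.48%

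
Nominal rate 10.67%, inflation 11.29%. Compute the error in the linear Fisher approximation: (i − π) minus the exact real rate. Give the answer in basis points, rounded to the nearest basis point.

-6 basis points

Approximate: r ≈ 10.670% − 11.290% = -0.6200%
Exact: (1 + 0.1067)/(1 + 0.1129) − 1 = -0.5571%
Error = -0.6200% − (-0.5571%) = -0.0629% → -6 basis points.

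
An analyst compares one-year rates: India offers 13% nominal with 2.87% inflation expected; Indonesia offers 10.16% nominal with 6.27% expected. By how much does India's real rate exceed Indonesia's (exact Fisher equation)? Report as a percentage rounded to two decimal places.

6.19%

India: (1 + 0.1300)/(1 + 0.0287) − 1 = 9.8474%
Indonesia: (1 + 0.1016)/(1 + 0.0627) − 1 = 3.6605%
Differential = 9.8474% − 3.6605% = 6.1869% → 6.19%.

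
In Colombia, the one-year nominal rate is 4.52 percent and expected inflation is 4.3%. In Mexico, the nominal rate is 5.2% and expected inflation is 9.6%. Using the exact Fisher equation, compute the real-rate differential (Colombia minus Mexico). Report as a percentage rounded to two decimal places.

4.23%

Colombia: (1 + 0.0452)/(1 + 0.0430) − 1 = 0.2109%
Mexico: (1 + 0.0520)/(1 + 0.0960) − 1 = -4.0146%
Differential = 0.2109% − (-4.0146%) = 4.2255% → 4.23%.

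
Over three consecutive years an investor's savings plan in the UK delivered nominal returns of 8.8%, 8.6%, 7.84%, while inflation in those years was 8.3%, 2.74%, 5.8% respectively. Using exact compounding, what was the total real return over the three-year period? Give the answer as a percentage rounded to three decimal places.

Compound the nominal returns: 1.0880 × 1.0860 × 1.0784 = 1.274203.
Compound inflation: 1.0830 × 1.0274 × 1.0580 = 1.177209.
Deflate: 1.274203 / 1.177209 = 1.082393.
Total real return = 1.082393 − 1 → 8.239%.

8.239%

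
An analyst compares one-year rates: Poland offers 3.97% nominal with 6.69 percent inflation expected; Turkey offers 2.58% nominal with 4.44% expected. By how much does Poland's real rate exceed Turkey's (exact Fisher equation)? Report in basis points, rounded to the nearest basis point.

-77 basis points

Poland: (1 + 0.0397)/(1 + 0.0669) − 1 = -2.5494%
Turkey: (1 + 0.0258)/(1 + 0.0444) − 1 = -1.7809%
Differential = -2.5494% − (-1.7809%) = -0.7685% → -77 basis points.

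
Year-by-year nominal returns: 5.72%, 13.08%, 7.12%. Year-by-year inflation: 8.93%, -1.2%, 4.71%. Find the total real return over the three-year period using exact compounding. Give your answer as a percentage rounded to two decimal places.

Nominal growth factor = 1.0572 × 1.1308 × 1.0712 = 1.280600
Price-level growth factor = 1.0893 × 0.9880 × 1.0471 = 1.126919
Real growth factor = 1.280600 / 1.126919 = 1.136373
Total real return = 1.136373 − 1 → 13.64%.

13.64%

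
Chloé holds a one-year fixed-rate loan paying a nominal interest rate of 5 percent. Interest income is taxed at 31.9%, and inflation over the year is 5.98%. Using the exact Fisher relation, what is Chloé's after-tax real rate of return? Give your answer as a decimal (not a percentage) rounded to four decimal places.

-0.0243

After-tax nominal return = 5% × (1 − 0.319) = 3.4050%.
1 + r = 1.03405 / 1.05980 = 0.975703
After-tax real rate = 0.975703 − 1 → -0.0243.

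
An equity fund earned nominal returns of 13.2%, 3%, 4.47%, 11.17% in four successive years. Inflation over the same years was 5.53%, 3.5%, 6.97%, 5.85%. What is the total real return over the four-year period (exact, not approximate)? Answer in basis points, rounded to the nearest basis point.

949 basis points

Nominal growth factor = 1.1320 × 1.0300 × 1.0447 × 1.1117 = 1.354138
Price-level growth factor = 1.0553 × 1.0350 × 1.0697 × 1.0585 = 1.236714
Real growth factor = 1.354138 / 1.236714 = 1.094949
Total real return = 1.094949 − 1 → 949 basis points.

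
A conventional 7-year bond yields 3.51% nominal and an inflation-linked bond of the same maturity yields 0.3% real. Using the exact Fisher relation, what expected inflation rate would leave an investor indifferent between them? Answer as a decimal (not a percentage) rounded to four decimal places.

0.0320

(1 + π) = (1 + i)/(1 + r) = 1.03510 / 1.00300 = 1.032004
Break-even inflation = 1.032004 − 1 → 0.0320.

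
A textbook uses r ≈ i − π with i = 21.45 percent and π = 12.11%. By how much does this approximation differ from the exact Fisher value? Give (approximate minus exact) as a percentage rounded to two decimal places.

1.01%

Approximate: r ≈ 21.450% − 12.110% = 9.3400%
Exact: (1 + 0.2145)/(1 + 0.1211) − 1 = 8.3311%
Error = 9.3400% − 8.3311% = 1.0089% → 1.01%.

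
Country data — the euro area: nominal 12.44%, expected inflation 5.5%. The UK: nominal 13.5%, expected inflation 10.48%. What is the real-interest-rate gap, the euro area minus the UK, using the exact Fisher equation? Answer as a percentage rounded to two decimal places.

The euro area: (1 + 0.1244)/(1 + 0.0550) − 1 = 6.5782%
The UK: (1 + 0.1350)/(1 + 0.1048) − 1 = 2.7335%
Differential = 6.5782% − 2.7335% = 3.8447% → 3.84%.

3.84%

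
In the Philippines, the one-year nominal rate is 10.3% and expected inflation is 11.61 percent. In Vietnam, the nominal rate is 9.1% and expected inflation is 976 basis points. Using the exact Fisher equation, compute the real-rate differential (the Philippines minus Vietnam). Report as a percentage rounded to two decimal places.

-0.57%

The Philippines: (1 + 0.1030)/(1 + 0.1161) − 1 = -1.1737%
Vietnam: (1 + 0.0910)/(1 + 0.0976) − 1 = -0.6013%
Differential = -1.1737% − (-0.6013%) = -0.5724% → -0.57%.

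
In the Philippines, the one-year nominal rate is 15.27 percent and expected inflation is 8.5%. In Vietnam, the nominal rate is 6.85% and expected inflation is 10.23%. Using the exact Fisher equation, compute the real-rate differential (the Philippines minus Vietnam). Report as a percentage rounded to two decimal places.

The Philippines: (1 + 0.1527)/(1 + 0.0850) − 1 = 6.2396%
Vietnam: (1 + 0.0685)/(1 + 0.1023) − 1 = -3.0663%
Differential = 6.2396% − (-3.0663%) = 9.3059% → 9.31%.

9.31%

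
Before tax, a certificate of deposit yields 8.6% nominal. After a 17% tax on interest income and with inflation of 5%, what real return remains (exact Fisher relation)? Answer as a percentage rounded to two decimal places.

After-tax nominal return = 8.6% × (1 − 0.17) = 7.1380%.
1 + r = 1.07138 / 1.05000 = 1.020362
After-tax real rate = 1.020362 − 1 → 2.04%.

2.04%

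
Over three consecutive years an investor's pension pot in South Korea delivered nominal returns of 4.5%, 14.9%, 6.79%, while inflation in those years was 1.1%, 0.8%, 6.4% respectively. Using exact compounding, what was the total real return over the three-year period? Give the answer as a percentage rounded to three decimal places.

Compound the nominal returns: 1.0450 × 1.1490 × 1.0679 = 1.282233.
Compound inflation: 1.0110 × 1.0080 × 1.0640 = 1.084310.
Deflate: 1.282233 / 1.084310 = 1.182534.
Total real return = 1.182534 − 1 → 18.253%.

18.253%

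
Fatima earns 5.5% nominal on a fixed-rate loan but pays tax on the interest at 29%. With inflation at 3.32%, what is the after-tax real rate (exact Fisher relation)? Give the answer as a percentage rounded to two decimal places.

After-tax nominal return = 5.5% × (1 − 0.29) = 3.9050%.
1 + r = 1.03905 / 1.03320 = 1.005662
After-tax real rate = 1.005662 − 1 → 0.57%.

0.57%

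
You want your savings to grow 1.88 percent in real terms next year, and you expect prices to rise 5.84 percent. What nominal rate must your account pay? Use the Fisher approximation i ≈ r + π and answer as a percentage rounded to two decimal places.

7.72%

i ≈ r + π = 1.88% + 5.84% = 7.72%.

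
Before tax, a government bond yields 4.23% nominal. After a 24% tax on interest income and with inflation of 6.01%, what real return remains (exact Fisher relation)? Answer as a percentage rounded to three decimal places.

After-tax nominal return = 4.23% × (1 − 0.24) = 3.2148%.
1 + r = 1.032148 / 1.06010 = 0.973633
After-tax real rate = 0.973633 − 1 → -2.637%.

-2.637%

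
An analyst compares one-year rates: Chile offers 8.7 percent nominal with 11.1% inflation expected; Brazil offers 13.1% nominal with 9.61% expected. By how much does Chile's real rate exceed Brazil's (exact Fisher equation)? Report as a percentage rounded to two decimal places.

-5.34%

Chile: (1 + 0.0870)/(1 + 0.1110) − 1 = -2.1602%
Brazil: (1 + 0.1310)/(1 + 0.0961) − 1 = 3.1840%
Differential = -2.1602% − 3.1840% = -5.3442% → -5.34%.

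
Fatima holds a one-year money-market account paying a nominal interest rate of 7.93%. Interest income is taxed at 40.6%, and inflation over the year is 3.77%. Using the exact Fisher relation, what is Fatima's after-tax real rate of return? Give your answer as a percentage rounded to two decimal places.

After-tax nominal return = 7.93% × (1 − 0.406) = 4.71042%.
1 + r = 1.0471042 / 1.03770 = 1.009063
After-tax real rate = 1.009063 − 1 → 0.91%.

0.91%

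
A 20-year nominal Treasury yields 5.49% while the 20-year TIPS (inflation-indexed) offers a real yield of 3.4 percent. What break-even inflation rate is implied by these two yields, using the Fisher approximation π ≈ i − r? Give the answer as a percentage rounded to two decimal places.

π ≈ i − r = 5.49% − 3.4% → 2.09%.

2.09%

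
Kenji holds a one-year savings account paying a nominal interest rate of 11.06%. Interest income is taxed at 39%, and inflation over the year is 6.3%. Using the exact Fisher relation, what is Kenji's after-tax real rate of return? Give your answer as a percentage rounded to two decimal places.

0.42%

After-tax nominal return = 11.06% × (1 − 0.39) = 6.7466%.
1 + r = 1.067466 / 1.06300 = 1.004201
After-tax real rate = 1.004201 − 1 → 0.42%.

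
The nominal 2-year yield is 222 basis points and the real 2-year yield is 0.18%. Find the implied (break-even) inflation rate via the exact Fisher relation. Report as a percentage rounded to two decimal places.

2.04%

(1 + π) = (1 + i)/(1 + r) = 1.02220 / 1.00180 = 1.020363
Break-even inflation = 1.020363 − 1 → 2.04%.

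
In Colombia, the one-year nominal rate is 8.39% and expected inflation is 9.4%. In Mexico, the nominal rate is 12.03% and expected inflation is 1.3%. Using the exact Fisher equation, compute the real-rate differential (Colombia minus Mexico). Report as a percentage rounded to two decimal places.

-11.52%

Colombia: (1 + 0.0839)/(1 + 0.0940) − 1 = -0.9232%
Mexico: (1 + 0.1203)/(1 + 0.0130) − 1 = 10.5923%
Differential = -0.9232% − 10.5923% = -11.5155% → -11.52%.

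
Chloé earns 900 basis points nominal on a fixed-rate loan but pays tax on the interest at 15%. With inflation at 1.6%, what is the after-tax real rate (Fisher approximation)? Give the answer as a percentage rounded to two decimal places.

6.05%

After-tax nominal return = 9% × (1 − 0.15) = 7.6500%.
r ≈ 7.6500% − 1.6% → 6.05%.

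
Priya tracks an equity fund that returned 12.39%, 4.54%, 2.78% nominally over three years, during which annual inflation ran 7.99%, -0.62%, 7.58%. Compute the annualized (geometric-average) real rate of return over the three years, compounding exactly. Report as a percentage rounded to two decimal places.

Compound the nominal returns: 1.1239 × 1.0454 × 1.0278 = 1.20758798.
Compound inflation: 1.0799 × 0.9938 × 1.0758 = 1.15455353.
Deflate: 1.20758798 / 1.15455353 = 1.04593503.
Annualized real rate = 1.04593503^(1/3) − 1 = 1.5083% → 1.51%.

1.51%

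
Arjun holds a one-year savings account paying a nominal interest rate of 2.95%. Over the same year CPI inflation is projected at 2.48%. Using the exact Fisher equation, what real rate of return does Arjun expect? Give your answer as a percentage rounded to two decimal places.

1 + r = 1.02950 / 1.02480 = 1.004586
r = 1.004586 − 1 = 0.4586%, i.e. 0.46%.

0.46%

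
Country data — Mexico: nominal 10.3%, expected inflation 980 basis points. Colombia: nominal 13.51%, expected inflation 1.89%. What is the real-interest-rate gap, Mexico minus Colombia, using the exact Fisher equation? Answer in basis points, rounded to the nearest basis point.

-1095 basis points

Mexico: (1 + 0.1030)/(1 + 0.0980) − 1 = 0.4554%
Colombia: (1 + 0.1351)/(1 + 0.0189) − 1 = 11.4045%
Differential = 0.4554% − 11.4045% = -10.9491% → -1095 basis points.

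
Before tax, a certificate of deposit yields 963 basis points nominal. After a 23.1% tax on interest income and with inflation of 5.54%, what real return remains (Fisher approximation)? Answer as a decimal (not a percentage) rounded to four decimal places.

After-tax nominal return = 9.63% × (1 − 0.231) = 7.40547%.
r ≈ 7.40547% − 5.54% → 0.0187.

0.0187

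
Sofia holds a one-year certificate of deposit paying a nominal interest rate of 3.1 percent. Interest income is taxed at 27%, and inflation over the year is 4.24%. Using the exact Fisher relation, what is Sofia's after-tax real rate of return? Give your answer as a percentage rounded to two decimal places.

After-tax nominal return = 3.1% × (1 − 0.27) = 2.2630%.
1 + r = 1.02263 / 1.04240 = 0.981034
After-tax real rate = 0.981034 − 1 → -1.90%.

-1.90%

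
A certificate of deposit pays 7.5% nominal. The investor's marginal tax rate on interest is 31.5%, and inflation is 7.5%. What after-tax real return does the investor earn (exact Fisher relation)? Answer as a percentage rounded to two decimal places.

-2.20%

After-tax nominal return = 7.5% × (1 − 0.315) = 5.1375%.
1 + r = 1.051375 / 1.07500 = 0.978023
After-tax real rate = 0.978023 − 1 → -2.20%.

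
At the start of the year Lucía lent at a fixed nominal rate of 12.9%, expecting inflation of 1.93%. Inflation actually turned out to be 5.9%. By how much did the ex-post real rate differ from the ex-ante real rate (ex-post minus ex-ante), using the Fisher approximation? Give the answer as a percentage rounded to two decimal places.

Ex-ante: 12.9% − 1.93% = 10.970%
Ex-post: 12.9% − 5.9% = 7.000%
Difference (ex-post − ex-ante) = -3.9700% → -3.97%.

-3.97%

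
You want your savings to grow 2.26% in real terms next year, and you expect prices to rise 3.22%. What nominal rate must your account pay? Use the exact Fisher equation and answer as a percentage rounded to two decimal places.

5.55%

(1 + i) = (1 + r)(1 + π) = 1.02260 × 1.03220 = 1.05552772
i = 1.05552772 − 1, so the required nominal rate is 5.55%.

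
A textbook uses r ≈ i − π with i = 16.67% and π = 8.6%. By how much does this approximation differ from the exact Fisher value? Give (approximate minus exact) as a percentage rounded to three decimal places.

Approximate: r ≈ 16.670% − 8.600% = 8.0700%
Exact: (1 + 0.1667)/(1 + 0.0860) − 1 = 7.4309%
Error = 8.0700% − 7.4309% = 0.6391% → 0.639%.

0.639%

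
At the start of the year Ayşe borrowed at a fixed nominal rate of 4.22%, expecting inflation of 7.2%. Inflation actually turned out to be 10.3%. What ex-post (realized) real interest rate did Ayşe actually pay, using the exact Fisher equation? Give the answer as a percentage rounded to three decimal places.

Ex-post: (1 + 0.0422)/(1 + 0.1030) − 1 = -5.5122%
So the realized real rate is -5.512%.

-5.512%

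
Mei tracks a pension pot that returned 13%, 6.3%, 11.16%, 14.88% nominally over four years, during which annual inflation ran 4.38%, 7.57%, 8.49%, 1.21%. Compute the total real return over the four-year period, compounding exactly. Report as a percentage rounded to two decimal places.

Compound the nominal returns: 1.1300 × 1.0630 × 1.1116 × 1.1488 = 1.533927.
Compound inflation: 1.0438 × 1.0757 × 1.0849 × 1.0121 = 1.232882.
Deflate: 1.533927 / 1.232882 = 1.244180.
Total real return = 1.244180 − 1 → 24.42%.

24.42%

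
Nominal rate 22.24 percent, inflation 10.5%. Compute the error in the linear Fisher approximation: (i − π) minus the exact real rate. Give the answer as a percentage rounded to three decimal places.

1.116%

Approximate: r ≈ 22.240% − 10.500% = 11.7400%
Exact: (1 + 0.2224)/(1 + 0.1050) − 1 = 10.6244%
Error = 11.7400% − 10.6244% = 1.1156% → 1.116%.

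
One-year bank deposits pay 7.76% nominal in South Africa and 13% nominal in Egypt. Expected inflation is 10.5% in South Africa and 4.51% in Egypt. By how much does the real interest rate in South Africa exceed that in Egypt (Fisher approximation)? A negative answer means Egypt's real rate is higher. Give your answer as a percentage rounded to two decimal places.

South Africa: 7.76% − 10.5% = -2.740%
Egypt: 13% − 4.51% = 8.490%
Differential = -11.230% → -11.23%.

-11.23%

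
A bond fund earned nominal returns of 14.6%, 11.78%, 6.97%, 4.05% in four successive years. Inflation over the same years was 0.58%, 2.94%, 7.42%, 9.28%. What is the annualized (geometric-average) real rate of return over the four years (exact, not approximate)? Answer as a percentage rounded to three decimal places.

Nominal growth factor = 1.1460 × 1.1178 × 1.0697 × 1.0405 = 1.42578094
Price-level growth factor = 1.0058 × 1.0294 × 1.0742 × 1.0928 = 1.21540671
Real growth factor = 1.42578094 / 1.21540671 = 1.17308957
Annualized real rate = 1.17308957^(1/4) − 1 = 4.0717% → 4.072%.

4.072%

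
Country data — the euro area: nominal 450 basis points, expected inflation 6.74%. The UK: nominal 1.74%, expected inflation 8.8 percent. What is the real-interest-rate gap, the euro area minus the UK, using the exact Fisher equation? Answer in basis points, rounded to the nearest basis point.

The euro area: (1 + 0.0450)/(1 + 0.0674) − 1 = -2.0986%
The UK: (1 + 0.0174)/(1 + 0.0880) − 1 = -6.4890%
Differential = -2.0986% − (-6.4890%) = 4.3904% → 439 basis points.

439 basis points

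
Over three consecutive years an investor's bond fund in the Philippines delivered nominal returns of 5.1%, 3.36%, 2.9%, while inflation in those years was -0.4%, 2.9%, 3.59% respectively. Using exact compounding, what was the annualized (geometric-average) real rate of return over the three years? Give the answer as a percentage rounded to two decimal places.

Nominal growth factor = 1.0510 × 1.0336 × 1.0290 = 1.11781669
Price-level growth factor = 0.9960 × 1.0290 × 1.0359 = 1.06167734
Real growth factor = 1.11781669 / 1.06167734 = 1.05287799
Annualized real rate = 1.05287799^(1/3) − 1 = 1.7324% → 1.73%.

1.73%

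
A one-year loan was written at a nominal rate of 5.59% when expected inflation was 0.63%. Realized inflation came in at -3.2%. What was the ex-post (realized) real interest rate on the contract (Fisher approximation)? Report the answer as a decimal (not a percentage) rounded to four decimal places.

0.0879

Ex-post: 5.59% − (-3.2%) = 8.790%
So the realized real rate is 0.0879.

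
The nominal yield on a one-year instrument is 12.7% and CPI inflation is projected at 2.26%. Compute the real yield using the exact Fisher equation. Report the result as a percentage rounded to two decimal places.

10.21%

By the Fisher relation, 1 + r = (1 + i)/(1 + π).
1 + r = 1.12700 / 1.02260 = 1.102093
r = 1.102093 − 1 = 10.2093%, i.e. 10.21%.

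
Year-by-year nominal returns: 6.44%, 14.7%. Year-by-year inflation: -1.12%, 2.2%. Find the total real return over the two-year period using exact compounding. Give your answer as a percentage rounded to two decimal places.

20.81%

Nominal growth factor = 1.0644 × 1.1470 = 1.220867
Price-level growth factor = 0.9888 × 1.0220 = 1.010554
Real growth factor = 1.220867 / 1.010554 = 1.208117
Total real return = 1.208117 − 1 → 20.81%.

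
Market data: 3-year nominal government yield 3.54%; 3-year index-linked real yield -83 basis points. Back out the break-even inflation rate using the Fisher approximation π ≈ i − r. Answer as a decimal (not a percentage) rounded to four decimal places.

π ≈ i − r = 3.54% − (-0.83%) → 0.0437.

0.0437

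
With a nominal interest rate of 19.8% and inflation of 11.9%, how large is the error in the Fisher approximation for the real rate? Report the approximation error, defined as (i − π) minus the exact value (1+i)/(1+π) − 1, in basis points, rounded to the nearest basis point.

84 basis points

Approximate: r ≈ 19.800% − 11.900% = 7.9000%
Exact: (1 + 0.1980)/(1 + 0.1190) − 1 = 7.0599%
Error = 7.9000% − 7.0599% = 0.8401% → 84 basis points.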